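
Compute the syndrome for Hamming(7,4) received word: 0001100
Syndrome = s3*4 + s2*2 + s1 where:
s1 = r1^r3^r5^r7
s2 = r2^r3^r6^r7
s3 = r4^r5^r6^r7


s1=1, s2=0, s3=0

Syndrome = 1 (error at position 1)


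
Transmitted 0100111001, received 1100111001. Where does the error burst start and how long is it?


XOR: 1000000000

Burst at position 0, length 1


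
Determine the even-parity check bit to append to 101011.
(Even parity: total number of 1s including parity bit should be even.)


Number of 1s in data: 4
Parity bit: 0

0


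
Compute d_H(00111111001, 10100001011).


XOR: 10011110010
Count of 1s: 6

6


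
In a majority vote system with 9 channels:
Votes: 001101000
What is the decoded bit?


Ones: 3 out of 9
Threshold: 5

0 (3/9 voted 1)


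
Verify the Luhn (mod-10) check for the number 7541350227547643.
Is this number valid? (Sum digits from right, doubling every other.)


Luhn sum = 70
70 mod 10 = 0

Valid (Luhn sum mod 10 = 0)


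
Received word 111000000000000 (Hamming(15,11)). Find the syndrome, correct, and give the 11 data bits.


Syndrome = 0: no error detected

Data: 10000000000 (no errors)


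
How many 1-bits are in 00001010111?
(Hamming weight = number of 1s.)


Counting 1s in 00001010111

5


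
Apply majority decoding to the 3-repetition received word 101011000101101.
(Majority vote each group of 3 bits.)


Groups: 101, 011, 000, 101, 101
Majority votes: 11011

11011


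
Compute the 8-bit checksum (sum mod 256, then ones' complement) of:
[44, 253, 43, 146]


Sum = 486 mod 256 = 230
Complement = 25

25


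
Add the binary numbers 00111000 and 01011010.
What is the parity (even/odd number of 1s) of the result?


00111000 = 56
01011010 = 90
Sum = 146 = 10010010
1s count = 3

odd parity (3 ones in 10010010)


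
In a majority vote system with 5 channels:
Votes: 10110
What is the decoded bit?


Ones: 3 out of 5
Threshold: 3

1 (3/5 voted 1)


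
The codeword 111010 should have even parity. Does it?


Number of 1s: 4

Yes, parity is correct (4 ones)


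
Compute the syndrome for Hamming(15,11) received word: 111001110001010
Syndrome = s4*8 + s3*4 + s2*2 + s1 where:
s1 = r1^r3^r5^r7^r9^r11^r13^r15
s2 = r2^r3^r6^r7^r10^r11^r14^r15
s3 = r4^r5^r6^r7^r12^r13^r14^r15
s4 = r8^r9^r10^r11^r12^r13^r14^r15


s1=1, s2=1, s3=0, s4=1

Syndrome = 11 (error at position 11)


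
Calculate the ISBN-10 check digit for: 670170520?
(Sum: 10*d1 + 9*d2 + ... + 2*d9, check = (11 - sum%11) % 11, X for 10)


Weighted sum: 198
198 mod 11 = 0

Check digit: 0


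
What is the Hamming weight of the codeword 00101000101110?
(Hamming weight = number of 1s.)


Counting 1s in 00101000101110

6


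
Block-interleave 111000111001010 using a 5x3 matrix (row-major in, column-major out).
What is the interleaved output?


Matrix:
  111
  000
  111
  001
  010
Read columns: 101001010110110

101001010110110


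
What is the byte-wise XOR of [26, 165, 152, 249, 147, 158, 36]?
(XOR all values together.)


XOR chain: 26 ^ 165 ^ 152 ^ 249 ^ 147 ^ 158 ^ 36 = 247

247


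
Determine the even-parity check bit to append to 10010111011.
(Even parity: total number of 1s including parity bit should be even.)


Number of 1s in data: 7
Parity bit: 1

1


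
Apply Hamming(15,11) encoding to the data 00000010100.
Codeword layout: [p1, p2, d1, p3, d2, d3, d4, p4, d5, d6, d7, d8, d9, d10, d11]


Parity bits: p1=0, p2=1, p3=1, p4=0

010100000010100


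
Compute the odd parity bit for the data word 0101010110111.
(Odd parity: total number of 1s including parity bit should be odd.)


Number of 1s in data: 8
Parity bit: 1

1


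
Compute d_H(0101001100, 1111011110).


XOR: 1010010010
Count of 1s: 4

4


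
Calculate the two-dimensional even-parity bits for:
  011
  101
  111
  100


Row parities: 0011
Column parities: 101

Row P: 0011, Col P: 101, Corner: 0


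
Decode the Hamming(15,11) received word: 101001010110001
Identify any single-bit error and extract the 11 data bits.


Syndrome = 2: error at position 2

Data: 10100110001 (corrected bit 2)


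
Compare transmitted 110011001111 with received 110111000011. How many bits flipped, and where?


XOR: 000100001100

3 error(s) at position(s): 3, 8, 9


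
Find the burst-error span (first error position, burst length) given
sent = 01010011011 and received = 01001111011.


XOR: 00011100000

Burst at position 3, length 3


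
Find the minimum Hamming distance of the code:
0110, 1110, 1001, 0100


Comparing all pairs, minimum distance: 1
Can detect 0 errors, correct 0 errors

1


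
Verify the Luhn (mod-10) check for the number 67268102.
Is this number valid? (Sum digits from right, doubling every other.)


Luhn sum = 30
30 mod 10 = 0

Valid (Luhn sum mod 10 = 0)


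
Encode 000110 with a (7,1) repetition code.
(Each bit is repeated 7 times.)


Each bit -> 7 copies

000000000000000000000111111111111110000000


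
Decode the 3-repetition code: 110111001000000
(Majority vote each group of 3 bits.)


Groups: 110, 111, 001, 000, 000
Majority votes: 11000

11000


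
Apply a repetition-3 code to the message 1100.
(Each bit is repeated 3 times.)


Each bit -> 3 copies

111111000000


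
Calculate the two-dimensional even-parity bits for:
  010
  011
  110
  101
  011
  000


Row parities: 100000
Column parities: 001

Row P: 100000, Col P: 001, Corner: 1


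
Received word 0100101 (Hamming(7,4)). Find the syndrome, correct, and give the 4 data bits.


Syndrome = 0: no error detected

Data: 0101 (no errors)


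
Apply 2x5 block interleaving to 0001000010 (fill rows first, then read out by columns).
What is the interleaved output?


Matrix:
  00010
  00010
Read columns: 0000001100

0000001100


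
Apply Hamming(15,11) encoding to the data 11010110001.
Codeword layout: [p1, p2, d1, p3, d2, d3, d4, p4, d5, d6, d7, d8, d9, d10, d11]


Parity bits: p1=1, p2=1, p3=1, p4=1

111110110110001


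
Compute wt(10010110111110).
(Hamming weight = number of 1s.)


Counting 1s in 10010110111110

9


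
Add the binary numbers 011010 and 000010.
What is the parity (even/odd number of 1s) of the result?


011010 = 26
000010 = 2
Sum = 28 = 11100
1s count = 3

odd parity (3 ones in 11100)


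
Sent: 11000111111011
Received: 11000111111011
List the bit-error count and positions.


XOR: 00000000000000

0 errors (received matches sent)


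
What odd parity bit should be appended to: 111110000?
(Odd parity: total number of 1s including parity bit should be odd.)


Number of 1s in data: 5
Parity bit: 0

0


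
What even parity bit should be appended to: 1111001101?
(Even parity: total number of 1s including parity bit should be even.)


Number of 1s in data: 7
Parity bit: 1

1


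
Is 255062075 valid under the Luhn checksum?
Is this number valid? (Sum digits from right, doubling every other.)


Luhn sum = 28
28 mod 10 = 8

Invalid (Luhn sum mod 10 = 8)


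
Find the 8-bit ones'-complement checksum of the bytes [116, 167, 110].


Sum = 393 mod 256 = 137
Complement = 118

118


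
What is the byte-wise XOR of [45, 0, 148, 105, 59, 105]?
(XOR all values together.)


XOR chain: 45 ^ 0 ^ 148 ^ 105 ^ 59 ^ 105 = 130

130


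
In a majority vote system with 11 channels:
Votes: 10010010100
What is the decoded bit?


Ones: 4 out of 11
Threshold: 6

0 (4/11 voted 1)


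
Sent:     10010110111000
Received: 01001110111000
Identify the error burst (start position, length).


XOR: 11011000000000

Burst at position 0, length 5


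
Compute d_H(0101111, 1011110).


XOR: 1110001
Count of 1s: 4

4


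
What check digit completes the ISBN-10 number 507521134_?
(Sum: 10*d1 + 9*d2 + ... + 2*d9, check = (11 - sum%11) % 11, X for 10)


Weighted sum: 179
179 mod 11 = 3

Check digit: 8


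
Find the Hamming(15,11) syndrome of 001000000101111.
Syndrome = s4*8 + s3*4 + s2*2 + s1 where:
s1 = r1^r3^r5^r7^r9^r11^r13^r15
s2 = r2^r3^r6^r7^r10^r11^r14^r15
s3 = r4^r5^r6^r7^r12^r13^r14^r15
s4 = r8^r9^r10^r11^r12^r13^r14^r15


s1=1, s2=0, s3=0, s4=1

Syndrome = 9 (error at position 9)


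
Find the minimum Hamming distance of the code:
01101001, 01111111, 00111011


Comparing all pairs, minimum distance: 2
Can detect 1 errors, correct 0 errors

2


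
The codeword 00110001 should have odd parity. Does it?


Number of 1s: 3

Yes, parity is correct (3 ones)


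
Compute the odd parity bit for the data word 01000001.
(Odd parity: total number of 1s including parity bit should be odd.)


Number of 1s in data: 2
Parity bit: 1

1


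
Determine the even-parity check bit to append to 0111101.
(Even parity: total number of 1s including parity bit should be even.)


Number of 1s in data: 5
Parity bit: 1

1


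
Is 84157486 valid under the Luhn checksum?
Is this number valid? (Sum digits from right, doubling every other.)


Luhn sum = 40
40 mod 10 = 0

Valid (Luhn sum mod 10 = 0)


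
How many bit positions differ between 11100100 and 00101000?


XOR: 11001100
Count of 1s: 4

4


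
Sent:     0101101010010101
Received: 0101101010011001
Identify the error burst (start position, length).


XOR: 0000000000001100

Burst at position 12, length 2


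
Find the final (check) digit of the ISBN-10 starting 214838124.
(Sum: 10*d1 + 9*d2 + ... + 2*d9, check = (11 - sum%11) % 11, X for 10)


Weighted sum: 193
193 mod 11 = 6

Check digit: 5


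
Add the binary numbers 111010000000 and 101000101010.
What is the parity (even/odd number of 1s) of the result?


111010000000 = 3712
101000101010 = 2602
Sum = 6314 = 1100010101010
1s count = 6

even parity (6 ones in 1100010101010)


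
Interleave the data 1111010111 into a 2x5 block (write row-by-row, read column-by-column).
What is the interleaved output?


Matrix:
  11110
  10111
Read columns: 1110111101

1110111101


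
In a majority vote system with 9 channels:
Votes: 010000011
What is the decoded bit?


Ones: 3 out of 9
Threshold: 5

0 (3/9 voted 1)


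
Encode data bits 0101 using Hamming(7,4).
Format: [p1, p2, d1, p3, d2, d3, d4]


Parity bits: p1=0, p2=1, p3=0

0100101


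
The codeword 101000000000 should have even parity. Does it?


Number of 1s: 2

Yes, parity is correct (2 ones)


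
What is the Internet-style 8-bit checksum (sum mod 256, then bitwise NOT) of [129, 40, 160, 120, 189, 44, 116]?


Sum = 798 mod 256 = 30
Complement = 225

225


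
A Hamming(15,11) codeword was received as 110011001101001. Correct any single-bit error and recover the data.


Syndrome = 0: no error detected

Data: 01101101001 (no errors)


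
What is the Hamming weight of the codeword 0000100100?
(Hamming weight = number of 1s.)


Counting 1s in 0000100100

2


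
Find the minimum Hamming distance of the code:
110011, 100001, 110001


Comparing all pairs, minimum distance: 1
Can detect 0 errors, correct 0 errors

1


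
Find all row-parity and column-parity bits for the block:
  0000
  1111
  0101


Row parities: 000
Column parities: 1010

Row P: 000, Col P: 1010, Corner: 0


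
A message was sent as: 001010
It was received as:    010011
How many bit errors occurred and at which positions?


XOR: 011001

3 error(s) at position(s): 1, 2, 5


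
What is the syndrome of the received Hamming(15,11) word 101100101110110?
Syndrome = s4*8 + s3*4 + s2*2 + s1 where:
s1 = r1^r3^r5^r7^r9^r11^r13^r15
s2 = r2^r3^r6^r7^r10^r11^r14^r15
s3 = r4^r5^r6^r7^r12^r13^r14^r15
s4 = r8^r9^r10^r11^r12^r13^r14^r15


s1=0, s2=1, s3=0, s4=1

Syndrome = 10 (error at position 10)


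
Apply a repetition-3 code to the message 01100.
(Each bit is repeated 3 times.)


Each bit -> 3 copies

000111111000000


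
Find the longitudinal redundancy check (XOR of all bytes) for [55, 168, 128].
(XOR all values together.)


XOR chain: 55 ^ 168 ^ 128 = 31

31


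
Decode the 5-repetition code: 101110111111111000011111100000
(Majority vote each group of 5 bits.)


Groups: 10111, 01111, 11111, 00001, 11111, 00000
Majority votes: 111010

111010


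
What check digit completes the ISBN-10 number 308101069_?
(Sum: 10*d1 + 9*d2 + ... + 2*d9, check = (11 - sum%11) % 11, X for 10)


Weighted sum: 142
142 mod 11 = 10

Check digit: 1


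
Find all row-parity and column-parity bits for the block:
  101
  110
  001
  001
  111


Row parities: 00111
Column parities: 100

Row P: 00111, Col P: 100, Corner: 1


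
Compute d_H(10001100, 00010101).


XOR: 10011001
Count of 1s: 4

4


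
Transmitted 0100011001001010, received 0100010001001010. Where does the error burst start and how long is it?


XOR: 0000001000000000

Burst at position 6, length 1


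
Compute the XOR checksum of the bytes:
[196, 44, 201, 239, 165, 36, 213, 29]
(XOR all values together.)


XOR chain: 196 ^ 44 ^ 201 ^ 239 ^ 165 ^ 36 ^ 213 ^ 29 = 135

135


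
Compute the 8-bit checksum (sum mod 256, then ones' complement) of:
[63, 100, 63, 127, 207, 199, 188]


Sum = 947 mod 256 = 179
Complement = 76

76


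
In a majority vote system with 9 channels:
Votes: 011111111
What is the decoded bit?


Ones: 8 out of 9
Threshold: 5

1 (8/9 voted 1)


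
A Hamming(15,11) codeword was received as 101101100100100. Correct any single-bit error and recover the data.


Syndrome = 0: no error detected

Data: 10110100100 (no errors)


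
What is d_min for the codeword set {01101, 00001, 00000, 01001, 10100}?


Comparing all pairs, minimum distance: 1
Can detect 0 errors, correct 0 errors

1


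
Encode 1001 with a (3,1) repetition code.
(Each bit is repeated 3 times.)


Each bit -> 3 copies

111000000111


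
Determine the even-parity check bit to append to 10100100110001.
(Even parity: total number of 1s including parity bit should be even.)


Number of 1s in data: 6
Parity bit: 0

0


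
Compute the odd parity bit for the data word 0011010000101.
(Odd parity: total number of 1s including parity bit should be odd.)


Number of 1s in data: 5
Parity bit: 0

0


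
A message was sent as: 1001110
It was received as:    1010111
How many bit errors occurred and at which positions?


XOR: 0011001

3 error(s) at position(s): 2, 3, 6


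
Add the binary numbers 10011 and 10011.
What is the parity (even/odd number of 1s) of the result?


10011 = 19
10011 = 19
Sum = 38 = 100110
1s count = 3

odd parity (3 ones in 100110)


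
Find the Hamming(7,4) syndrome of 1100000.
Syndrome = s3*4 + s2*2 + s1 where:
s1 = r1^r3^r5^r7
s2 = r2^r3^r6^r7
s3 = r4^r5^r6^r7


s1=1, s2=1, s3=0

Syndrome = 3 (error at position 3)


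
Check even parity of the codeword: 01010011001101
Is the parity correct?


Number of 1s: 7

No, parity error (7 ones)


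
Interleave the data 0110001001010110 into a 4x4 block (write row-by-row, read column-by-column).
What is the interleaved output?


Matrix:
  0110
  0010
  0101
  0110
Read columns: 0000101111010010

0000101111010010


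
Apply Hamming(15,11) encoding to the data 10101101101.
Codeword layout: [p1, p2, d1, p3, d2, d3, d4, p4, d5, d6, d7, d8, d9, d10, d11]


Parity bits: p1=0, p2=0, p3=0, p4=1

001001011101101


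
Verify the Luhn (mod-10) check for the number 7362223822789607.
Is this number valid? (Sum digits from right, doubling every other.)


Luhn sum = 74
74 mod 10 = 4

Invalid (Luhn sum mod 10 = 4)


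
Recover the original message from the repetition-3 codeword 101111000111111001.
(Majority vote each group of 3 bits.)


Groups: 101, 111, 000, 111, 111, 001
Majority votes: 110110

110110


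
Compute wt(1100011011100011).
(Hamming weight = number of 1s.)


Counting 1s in 1100011011100011

9


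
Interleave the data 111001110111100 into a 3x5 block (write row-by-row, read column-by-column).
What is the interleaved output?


Matrix:
  11100
  11101
  11100
Read columns: 111111111000010

111111111000010


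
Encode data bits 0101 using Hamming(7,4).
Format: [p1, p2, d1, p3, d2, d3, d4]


Parity bits: p1=0, p2=1, p3=0

0100101


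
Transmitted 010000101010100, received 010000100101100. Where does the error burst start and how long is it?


XOR: 000000001111000

Burst at position 8, length 4


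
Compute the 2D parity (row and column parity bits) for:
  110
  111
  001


Row parities: 011
Column parities: 000

Row P: 011, Col P: 000, Corner: 0


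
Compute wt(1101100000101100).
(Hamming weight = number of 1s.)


Counting 1s in 1101100000101100

7


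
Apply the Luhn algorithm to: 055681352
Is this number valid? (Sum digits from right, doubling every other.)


Luhn sum = 25
25 mod 10 = 5

Invalid (Luhn sum mod 10 = 5)


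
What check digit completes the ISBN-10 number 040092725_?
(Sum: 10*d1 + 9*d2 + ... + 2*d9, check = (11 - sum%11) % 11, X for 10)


Weighted sum: 144
144 mod 11 = 1

Check digit: X


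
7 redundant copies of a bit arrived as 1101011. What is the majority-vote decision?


Ones: 5 out of 7
Threshold: 4

1 (5/7 voted 1)


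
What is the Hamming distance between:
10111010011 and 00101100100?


XOR: 10010110111
Count of 1s: 7

7


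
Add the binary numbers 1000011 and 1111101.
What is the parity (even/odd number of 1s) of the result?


1000011 = 67
1111101 = 125
Sum = 192 = 11000000
1s count = 2

even parity (2 ones in 11000000)


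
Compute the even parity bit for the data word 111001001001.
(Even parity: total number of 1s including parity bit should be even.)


Number of 1s in data: 6
Parity bit: 0

0


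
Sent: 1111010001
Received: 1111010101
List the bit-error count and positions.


XOR: 0000000100

1 error(s) at position(s): 7


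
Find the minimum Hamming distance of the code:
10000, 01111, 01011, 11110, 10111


Comparing all pairs, minimum distance: 1
Can detect 0 errors, correct 0 errors

1


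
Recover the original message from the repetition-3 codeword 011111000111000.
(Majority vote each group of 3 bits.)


Groups: 011, 111, 000, 111, 000
Majority votes: 11010

11010


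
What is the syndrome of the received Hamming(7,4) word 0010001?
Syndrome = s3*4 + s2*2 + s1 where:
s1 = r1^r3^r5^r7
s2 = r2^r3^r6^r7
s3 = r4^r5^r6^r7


s1=0, s2=0, s3=1

Syndrome = 4 (error at position 4)


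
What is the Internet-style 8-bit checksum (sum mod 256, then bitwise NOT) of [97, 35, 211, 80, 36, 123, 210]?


Sum = 792 mod 256 = 24
Complement = 231

231


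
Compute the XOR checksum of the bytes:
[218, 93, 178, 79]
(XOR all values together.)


XOR chain: 218 ^ 93 ^ 178 ^ 79 = 122

122


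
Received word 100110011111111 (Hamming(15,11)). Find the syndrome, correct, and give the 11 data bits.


Syndrome = 0: no error detected

Data: 01001111111 (no errors)


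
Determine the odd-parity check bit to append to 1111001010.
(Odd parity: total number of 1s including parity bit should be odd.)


Number of 1s in data: 6
Parity bit: 1

1


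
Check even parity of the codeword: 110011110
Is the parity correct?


Number of 1s: 6

Yes, parity is correct (6 ones)


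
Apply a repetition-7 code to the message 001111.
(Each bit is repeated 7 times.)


Each bit -> 7 copies

000000000000001111111111111111111111111111


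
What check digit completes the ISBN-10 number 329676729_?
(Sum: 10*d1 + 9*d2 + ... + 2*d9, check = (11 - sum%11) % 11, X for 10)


Weighted sum: 286
286 mod 11 = 0

Check digit: 0


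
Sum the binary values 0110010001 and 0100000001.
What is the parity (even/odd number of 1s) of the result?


0110010001 = 401
0100000001 = 257
Sum = 658 = 1010010010
1s count = 4

even parity (4 ones in 1010010010)


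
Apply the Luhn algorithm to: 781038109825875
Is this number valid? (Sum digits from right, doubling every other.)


Luhn sum = 63
63 mod 10 = 3

Invalid (Luhn sum mod 10 = 3)


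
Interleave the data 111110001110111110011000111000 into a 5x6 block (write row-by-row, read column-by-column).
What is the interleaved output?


Matrix:
  111110
  001110
  111110
  011000
  111000
Read columns: 101011011111111111001110000000

101011011111111111001110000000


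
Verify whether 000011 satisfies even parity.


Number of 1s: 2

Yes, parity is correct (2 ones)


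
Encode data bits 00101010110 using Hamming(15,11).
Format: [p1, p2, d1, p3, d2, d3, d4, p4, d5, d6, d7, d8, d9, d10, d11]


Parity bits: p1=1, p2=1, p3=1, p4=0

110101001010110


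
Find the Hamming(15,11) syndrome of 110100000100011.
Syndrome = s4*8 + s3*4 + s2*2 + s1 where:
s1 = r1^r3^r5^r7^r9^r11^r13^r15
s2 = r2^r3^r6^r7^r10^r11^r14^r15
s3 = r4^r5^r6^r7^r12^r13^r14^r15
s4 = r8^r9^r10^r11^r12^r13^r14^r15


s1=0, s2=0, s3=1, s4=1

Syndrome = 12 (error at position 12)


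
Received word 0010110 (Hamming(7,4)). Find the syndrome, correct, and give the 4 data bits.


Syndrome = 0: no error detected

Data: 1110 (no errors)


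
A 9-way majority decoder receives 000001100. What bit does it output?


Ones: 2 out of 9
Threshold: 5

0 (2/9 voted 1)


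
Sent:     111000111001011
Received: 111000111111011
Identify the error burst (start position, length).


XOR: 000000000110000

Burst at position 9, length 2


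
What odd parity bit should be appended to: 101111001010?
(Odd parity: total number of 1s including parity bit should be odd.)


Number of 1s in data: 7
Parity bit: 0

0


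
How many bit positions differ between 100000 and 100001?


XOR: 000001
Count of 1s: 1

1


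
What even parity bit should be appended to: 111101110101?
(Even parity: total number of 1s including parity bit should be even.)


Number of 1s in data: 9
Parity bit: 1

1


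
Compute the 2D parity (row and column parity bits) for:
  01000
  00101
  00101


Row parities: 100
Column parities: 01000

Row P: 100, Col P: 01000, Corner: 1


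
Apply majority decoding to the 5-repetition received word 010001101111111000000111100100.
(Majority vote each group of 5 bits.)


Groups: 01000, 11011, 11111, 00000, 01111, 00100
Majority votes: 011010

011010


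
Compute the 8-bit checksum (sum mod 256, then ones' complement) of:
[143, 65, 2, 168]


Sum = 378 mod 256 = 122
Complement = 133

133


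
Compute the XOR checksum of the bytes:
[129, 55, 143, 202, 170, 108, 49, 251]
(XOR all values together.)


XOR chain: 129 ^ 55 ^ 143 ^ 202 ^ 170 ^ 108 ^ 49 ^ 251 = 255

255


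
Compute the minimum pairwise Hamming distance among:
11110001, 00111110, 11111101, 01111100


Comparing all pairs, minimum distance: 2
Can detect 1 errors, correct 0 errors

2


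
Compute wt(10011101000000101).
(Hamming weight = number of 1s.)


Counting 1s in 10011101000000101

7


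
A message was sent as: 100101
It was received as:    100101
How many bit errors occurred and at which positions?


XOR: 000000

0 errors (received matches sent)


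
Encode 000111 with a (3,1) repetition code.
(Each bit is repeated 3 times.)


Each bit -> 3 copies

000000000111111111


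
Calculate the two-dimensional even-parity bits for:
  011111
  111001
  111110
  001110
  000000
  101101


Row parities: 101100
Column parities: 111011

Row P: 101100, Col P: 111011, Corner: 1


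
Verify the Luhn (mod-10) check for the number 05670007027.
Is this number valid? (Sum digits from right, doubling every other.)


Luhn sum = 28
28 mod 10 = 8

Invalid (Luhn sum mod 10 = 8)


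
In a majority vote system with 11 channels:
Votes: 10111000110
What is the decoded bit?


Ones: 6 out of 11
Threshold: 6

1 (6/11 voted 1)


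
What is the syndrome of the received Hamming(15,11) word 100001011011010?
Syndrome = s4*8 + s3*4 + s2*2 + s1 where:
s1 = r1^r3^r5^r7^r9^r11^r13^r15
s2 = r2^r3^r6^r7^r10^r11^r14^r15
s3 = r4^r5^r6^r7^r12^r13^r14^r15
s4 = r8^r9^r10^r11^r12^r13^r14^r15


s1=1, s2=1, s3=1, s4=1

Syndrome = 15 (error at position 15)


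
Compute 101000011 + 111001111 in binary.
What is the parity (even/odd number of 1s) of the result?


101000011 = 323
111001111 = 463
Sum = 786 = 1100010010
1s count = 4

even parity (4 ones in 1100010010)


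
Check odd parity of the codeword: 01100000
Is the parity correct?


Number of 1s: 2

No, parity error (2 ones)


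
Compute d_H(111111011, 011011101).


XOR: 100100110
Count of 1s: 4

4


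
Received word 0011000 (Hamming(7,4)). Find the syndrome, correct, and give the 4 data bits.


Syndrome = 7: error at position 7

Data: 1001 (corrected bit 7)


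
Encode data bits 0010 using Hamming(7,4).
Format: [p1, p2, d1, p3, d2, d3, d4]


Parity bits: p1=0, p2=1, p3=1

0101010


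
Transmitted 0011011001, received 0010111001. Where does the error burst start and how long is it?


XOR: 0001100000

Burst at position 3, length 2


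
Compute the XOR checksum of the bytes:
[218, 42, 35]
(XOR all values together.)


XOR chain: 218 ^ 42 ^ 35 = 211

211


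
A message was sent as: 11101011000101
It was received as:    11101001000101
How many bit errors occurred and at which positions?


XOR: 00000010000000

1 error(s) at position(s): 6


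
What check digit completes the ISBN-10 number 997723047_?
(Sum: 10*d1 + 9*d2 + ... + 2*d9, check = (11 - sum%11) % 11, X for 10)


Weighted sum: 329
329 mod 11 = 10

Check digit: 1


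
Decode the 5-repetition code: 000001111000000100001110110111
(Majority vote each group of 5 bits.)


Groups: 00000, 11110, 00000, 10000, 11101, 10111
Majority votes: 010011

010011


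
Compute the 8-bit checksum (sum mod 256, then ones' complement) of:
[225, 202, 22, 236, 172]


Sum = 857 mod 256 = 89
Complement = 166

166


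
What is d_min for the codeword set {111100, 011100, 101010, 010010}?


Comparing all pairs, minimum distance: 1
Can detect 0 errors, correct 0 errors

1


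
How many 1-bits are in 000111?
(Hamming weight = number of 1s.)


Counting 1s in 000111

3


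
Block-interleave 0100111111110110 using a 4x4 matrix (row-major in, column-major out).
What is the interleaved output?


Matrix:
  0100
  1111
  1111
  0110
Read columns: 0110111101110110

0110111101110110


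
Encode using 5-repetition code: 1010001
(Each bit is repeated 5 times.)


Each bit -> 5 copies

11111000001111100000000000000011111


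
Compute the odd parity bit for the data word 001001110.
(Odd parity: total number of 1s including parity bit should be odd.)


Number of 1s in data: 4
Parity bit: 1

1


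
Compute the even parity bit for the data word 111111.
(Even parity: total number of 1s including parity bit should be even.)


Number of 1s in data: 6
Parity bit: 0

0


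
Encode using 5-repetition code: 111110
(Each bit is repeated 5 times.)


Each bit -> 5 copies

111111111111111111111111100000


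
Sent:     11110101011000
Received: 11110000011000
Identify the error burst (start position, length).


XOR: 00000101000000

Burst at position 5, length 3


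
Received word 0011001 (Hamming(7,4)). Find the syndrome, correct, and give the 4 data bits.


Syndrome = 0: no error detected

Data: 1001 (no errors)


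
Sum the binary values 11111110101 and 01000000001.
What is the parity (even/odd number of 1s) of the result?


11111110101 = 2037
01000000001 = 513
Sum = 2550 = 100111110110
1s count = 8

even parity (8 ones in 100111110110)


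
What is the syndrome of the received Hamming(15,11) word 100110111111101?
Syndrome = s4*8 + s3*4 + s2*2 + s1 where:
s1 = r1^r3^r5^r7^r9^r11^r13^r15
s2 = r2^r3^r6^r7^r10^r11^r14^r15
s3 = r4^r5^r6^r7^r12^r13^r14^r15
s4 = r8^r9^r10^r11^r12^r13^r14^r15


s1=1, s2=0, s3=0, s4=1

Syndrome = 9 (error at position 9)


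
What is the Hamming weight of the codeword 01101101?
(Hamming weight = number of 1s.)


Counting 1s in 01101101

5


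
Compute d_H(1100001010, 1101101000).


XOR: 0001100010
Count of 1s: 3

3


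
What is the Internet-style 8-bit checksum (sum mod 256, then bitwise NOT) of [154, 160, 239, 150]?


Sum = 703 mod 256 = 191
Complement = 64

64


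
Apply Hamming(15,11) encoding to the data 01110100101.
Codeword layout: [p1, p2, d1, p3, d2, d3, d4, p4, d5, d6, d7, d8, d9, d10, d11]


Parity bits: p1=0, p2=0, p3=1, p4=1

000111110100101


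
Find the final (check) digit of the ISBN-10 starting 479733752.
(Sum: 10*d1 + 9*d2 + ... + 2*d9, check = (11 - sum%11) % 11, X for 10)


Weighted sum: 304
304 mod 11 = 7

Check digit: 4


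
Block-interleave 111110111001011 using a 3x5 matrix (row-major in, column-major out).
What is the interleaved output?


Matrix:
  11111
  01110
  01011
Read columns: 100111110111101

100111110111101


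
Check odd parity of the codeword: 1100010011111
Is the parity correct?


Number of 1s: 8

No, parity error (8 ones)


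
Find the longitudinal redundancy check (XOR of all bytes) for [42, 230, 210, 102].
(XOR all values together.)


XOR chain: 42 ^ 230 ^ 210 ^ 102 = 120

120


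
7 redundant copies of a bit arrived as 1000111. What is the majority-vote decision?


Ones: 4 out of 7
Threshold: 4

1 (4/7 voted 1)


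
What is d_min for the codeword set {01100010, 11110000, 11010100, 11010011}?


Comparing all pairs, minimum distance: 2
Can detect 1 errors, correct 0 errors

2


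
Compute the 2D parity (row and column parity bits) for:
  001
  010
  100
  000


Row parities: 1110
Column parities: 111

Row P: 1110, Col P: 111, Corner: 1


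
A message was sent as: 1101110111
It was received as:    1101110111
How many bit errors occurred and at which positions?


XOR: 0000000000

0 errors (received matches sent)


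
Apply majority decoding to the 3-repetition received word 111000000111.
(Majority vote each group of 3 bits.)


Groups: 111, 000, 000, 111
Majority votes: 1001

1001


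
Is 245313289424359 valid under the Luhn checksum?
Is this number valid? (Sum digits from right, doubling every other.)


Luhn sum = 77
77 mod 10 = 7

Invalid (Luhn sum mod 10 = 7)


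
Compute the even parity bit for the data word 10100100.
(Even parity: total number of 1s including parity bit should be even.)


Number of 1s in data: 3
Parity bit: 1

1


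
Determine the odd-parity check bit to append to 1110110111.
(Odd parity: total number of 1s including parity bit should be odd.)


Number of 1s in data: 8
Parity bit: 1

1


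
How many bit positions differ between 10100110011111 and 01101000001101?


XOR: 11001110010010
Count of 1s: 7

7


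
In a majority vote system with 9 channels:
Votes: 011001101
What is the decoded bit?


Ones: 5 out of 9
Threshold: 5

1 (5/9 voted 1)


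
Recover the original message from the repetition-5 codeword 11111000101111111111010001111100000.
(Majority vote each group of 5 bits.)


Groups: 11111, 00010, 11111, 11111, 01000, 11111, 00000
Majority votes: 1011010

1011010


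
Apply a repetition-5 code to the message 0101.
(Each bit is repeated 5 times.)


Each bit -> 5 copies

00000111110000011111


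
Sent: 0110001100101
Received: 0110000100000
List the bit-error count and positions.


XOR: 0000001000101

3 error(s) at position(s): 6, 10, 12


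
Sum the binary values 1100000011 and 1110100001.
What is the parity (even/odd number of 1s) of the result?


1100000011 = 771
1110100001 = 929
Sum = 1700 = 11010100100
1s count = 5

odd parity (5 ones in 11010100100)


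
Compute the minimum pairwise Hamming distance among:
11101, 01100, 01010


Comparing all pairs, minimum distance: 2
Can detect 1 errors, correct 0 errors

2


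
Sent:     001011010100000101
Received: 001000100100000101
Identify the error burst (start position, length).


XOR: 000011110000000000

Burst at position 4, length 4


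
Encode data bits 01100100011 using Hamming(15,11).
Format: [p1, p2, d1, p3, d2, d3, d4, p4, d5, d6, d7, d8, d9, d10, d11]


Parity bits: p1=0, p2=0, p3=0, p4=1

000011010100011


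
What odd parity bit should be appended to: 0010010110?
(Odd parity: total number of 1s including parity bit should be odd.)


Number of 1s in data: 4
Parity bit: 1

1


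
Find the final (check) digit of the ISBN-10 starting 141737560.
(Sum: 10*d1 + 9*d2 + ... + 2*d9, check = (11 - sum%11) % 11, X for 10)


Weighted sum: 194
194 mod 11 = 7

Check digit: 4


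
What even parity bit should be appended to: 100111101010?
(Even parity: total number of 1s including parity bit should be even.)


Number of 1s in data: 7
Parity bit: 1

1


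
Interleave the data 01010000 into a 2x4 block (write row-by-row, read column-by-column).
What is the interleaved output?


Matrix:
  0101
  0000
Read columns: 00100010

00100010


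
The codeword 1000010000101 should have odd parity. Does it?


Number of 1s: 4

No, parity error (4 ones)


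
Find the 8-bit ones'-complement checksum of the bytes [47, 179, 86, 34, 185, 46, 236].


Sum = 813 mod 256 = 45
Complement = 210

210


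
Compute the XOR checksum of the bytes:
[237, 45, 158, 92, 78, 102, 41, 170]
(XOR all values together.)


XOR chain: 237 ^ 45 ^ 158 ^ 92 ^ 78 ^ 102 ^ 41 ^ 170 = 169

169


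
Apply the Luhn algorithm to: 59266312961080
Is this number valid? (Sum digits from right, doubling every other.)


Luhn sum = 54
54 mod 10 = 4

Invalid (Luhn sum mod 10 = 4)


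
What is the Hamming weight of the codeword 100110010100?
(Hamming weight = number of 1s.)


Counting 1s in 100110010100

5


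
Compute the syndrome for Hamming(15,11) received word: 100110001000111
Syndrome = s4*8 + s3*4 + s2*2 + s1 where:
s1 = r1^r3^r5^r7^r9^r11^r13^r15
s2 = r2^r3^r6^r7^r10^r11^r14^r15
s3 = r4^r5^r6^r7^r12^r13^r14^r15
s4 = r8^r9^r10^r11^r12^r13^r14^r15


s1=1, s2=0, s3=1, s4=0

Syndrome = 5 (error at position 5)


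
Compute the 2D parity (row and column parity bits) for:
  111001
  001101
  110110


Row parities: 010
Column parities: 000010

Row P: 010, Col P: 000010, Corner: 1


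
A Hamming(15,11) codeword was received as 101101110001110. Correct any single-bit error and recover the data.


Syndrome = 0: no error detected

Data: 10110001110 (no errors)


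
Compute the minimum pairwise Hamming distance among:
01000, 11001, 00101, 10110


Comparing all pairs, minimum distance: 2
Can detect 1 errors, correct 0 errors

2


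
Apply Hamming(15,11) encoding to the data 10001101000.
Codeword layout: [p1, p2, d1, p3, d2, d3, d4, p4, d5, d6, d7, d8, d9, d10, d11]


Parity bits: p1=0, p2=0, p3=1, p4=1

001100011101000


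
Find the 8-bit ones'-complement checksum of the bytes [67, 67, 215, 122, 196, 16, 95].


Sum = 778 mod 256 = 10
Complement = 245

245


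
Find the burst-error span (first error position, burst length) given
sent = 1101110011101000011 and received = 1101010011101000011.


XOR: 0000100000000000000

Burst at position 4, length 1


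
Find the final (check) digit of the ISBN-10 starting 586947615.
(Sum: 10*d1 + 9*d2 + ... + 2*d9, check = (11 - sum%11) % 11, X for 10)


Weighted sum: 329
329 mod 11 = 10

Check digit: 1


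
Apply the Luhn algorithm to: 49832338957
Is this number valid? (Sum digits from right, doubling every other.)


Luhn sum = 62
62 mod 10 = 2

Invalid (Luhn sum mod 10 = 2)


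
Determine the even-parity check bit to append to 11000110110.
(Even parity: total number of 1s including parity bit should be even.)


Number of 1s in data: 6
Parity bit: 0

0


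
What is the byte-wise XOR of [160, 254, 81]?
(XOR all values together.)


XOR chain: 160 ^ 254 ^ 81 = 15

15


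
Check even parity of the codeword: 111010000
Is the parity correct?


Number of 1s: 4

Yes, parity is correct (4 ones)


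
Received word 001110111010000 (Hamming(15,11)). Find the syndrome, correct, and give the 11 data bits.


Syndrome = 15: error at position 15

Data: 11011010001 (corrected bit 15)


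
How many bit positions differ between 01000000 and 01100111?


XOR: 00100111
Count of 1s: 4

4


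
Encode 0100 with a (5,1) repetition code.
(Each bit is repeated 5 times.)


Each bit -> 5 copies

00000111110000000000


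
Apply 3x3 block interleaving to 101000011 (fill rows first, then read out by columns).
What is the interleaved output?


Matrix:
  101
  000
  011
Read columns: 100001101

100001101


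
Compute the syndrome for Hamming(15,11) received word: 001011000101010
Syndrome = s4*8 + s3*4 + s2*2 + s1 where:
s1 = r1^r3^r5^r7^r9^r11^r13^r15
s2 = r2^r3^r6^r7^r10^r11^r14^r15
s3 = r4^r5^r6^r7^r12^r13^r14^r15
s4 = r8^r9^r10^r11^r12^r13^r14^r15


s1=0, s2=0, s3=0, s4=1

Syndrome = 8 (error at position 8)


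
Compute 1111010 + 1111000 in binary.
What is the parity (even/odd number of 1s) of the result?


1111010 = 122
1111000 = 120
Sum = 242 = 11110010
1s count = 5

odd parity (5 ones in 11110010)


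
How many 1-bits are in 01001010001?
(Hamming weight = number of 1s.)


Counting 1s in 01001010001

4


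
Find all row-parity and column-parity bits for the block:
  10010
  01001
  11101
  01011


Row parities: 0001
Column parities: 01101

Row P: 0001, Col P: 01101, Corner: 1


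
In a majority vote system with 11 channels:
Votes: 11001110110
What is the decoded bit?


Ones: 7 out of 11
Threshold: 6

1 (7/11 voted 1)


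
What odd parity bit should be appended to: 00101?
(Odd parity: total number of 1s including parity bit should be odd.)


Number of 1s in data: 2
Parity bit: 1

1


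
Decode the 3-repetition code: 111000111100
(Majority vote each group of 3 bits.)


Groups: 111, 000, 111, 100
Majority votes: 1010

1010


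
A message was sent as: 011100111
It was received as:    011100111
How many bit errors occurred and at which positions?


XOR: 000000000

0 errors (received matches sent)


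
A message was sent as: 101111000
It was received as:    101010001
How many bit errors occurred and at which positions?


XOR: 000101001

3 error(s) at position(s): 3, 5, 8


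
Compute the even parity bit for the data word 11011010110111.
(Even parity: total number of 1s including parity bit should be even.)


Number of 1s in data: 10
Parity bit: 0

0


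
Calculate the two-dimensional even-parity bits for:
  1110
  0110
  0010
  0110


Row parities: 1010
Column parities: 1100

Row P: 1010, Col P: 1100, Corner: 0


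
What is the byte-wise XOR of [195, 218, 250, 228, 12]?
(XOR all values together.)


XOR chain: 195 ^ 218 ^ 250 ^ 228 ^ 12 = 11

11


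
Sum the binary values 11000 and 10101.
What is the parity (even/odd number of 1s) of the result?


11000 = 24
10101 = 21
Sum = 45 = 101101
1s count = 4

even parity (4 ones in 101101)


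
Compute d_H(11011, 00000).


XOR: 11011
Count of 1s: 4

4


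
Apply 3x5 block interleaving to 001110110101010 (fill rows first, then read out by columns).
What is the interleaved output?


Matrix:
  00111
  01101
  01010
Read columns: 000011110101110

000011110101110


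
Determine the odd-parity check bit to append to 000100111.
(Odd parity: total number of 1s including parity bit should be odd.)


Number of 1s in data: 4
Parity bit: 1

1


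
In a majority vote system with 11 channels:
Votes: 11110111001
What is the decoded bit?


Ones: 8 out of 11
Threshold: 6

1 (8/11 voted 1)


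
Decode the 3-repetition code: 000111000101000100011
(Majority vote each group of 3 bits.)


Groups: 000, 111, 000, 101, 000, 100, 011
Majority votes: 0101001

0101001


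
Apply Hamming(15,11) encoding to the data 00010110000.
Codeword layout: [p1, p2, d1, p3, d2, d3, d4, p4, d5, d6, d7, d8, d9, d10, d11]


Parity bits: p1=0, p2=1, p3=1, p4=0

010100100110000
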